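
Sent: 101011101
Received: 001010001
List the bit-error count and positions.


XOR: 100001100

3 error(s) at position(s): 0, 5, 6


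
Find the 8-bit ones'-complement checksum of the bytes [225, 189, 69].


Sum = 483 mod 256 = 227
Complement = 28

28


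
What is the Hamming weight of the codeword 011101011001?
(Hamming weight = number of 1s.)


Counting 1s in 011101011001

7


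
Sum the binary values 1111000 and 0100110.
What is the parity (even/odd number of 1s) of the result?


1111000 = 120
0100110 = 38
Sum = 158 = 10011110
1s count = 5

odd parity (5 ones in 10011110)


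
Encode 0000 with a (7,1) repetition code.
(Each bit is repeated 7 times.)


Each bit -> 7 copies

0000000000000000000000000000


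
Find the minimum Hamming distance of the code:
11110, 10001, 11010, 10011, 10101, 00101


Comparing all pairs, minimum distance: 1
Can detect 0 errors, correct 0 errors

1


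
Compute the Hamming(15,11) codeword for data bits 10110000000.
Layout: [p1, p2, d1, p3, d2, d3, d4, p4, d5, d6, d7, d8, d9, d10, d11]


Parity bits: p1=0, p2=1, p3=0, p4=0

011001100000000


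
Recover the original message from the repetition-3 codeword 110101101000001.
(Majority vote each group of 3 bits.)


Groups: 110, 101, 101, 000, 001
Majority votes: 11100

11100


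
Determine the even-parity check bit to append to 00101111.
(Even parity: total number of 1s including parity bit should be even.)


Number of 1s in data: 5
Parity bit: 1

1


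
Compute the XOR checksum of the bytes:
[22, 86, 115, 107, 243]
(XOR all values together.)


XOR chain: 22 ^ 86 ^ 115 ^ 107 ^ 243 = 171

171


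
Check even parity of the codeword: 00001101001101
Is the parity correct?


Number of 1s: 6

Yes, parity is correct (6 ones)


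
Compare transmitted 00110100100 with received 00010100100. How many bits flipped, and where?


XOR: 00100000000

1 error(s) at position(s): 2


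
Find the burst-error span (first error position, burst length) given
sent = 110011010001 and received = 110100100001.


XOR: 000111110000

Burst at position 3, length 5


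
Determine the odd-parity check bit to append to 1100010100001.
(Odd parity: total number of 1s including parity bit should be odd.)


Number of 1s in data: 5
Parity bit: 0

0


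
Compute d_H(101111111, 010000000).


XOR: 111111111
Count of 1s: 9

9


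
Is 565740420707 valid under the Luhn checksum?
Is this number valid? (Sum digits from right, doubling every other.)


Luhn sum = 47
47 mod 10 = 7

Invalid (Luhn sum mod 10 = 7)


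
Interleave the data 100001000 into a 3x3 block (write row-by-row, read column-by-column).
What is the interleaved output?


Matrix:
  100
  001
  000
Read columns: 100000010

100000010


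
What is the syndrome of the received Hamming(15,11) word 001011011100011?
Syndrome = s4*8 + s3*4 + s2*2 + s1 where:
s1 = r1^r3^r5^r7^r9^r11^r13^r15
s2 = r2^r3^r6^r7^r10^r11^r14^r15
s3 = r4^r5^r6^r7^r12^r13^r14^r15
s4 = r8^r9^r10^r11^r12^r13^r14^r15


s1=0, s2=1, s3=0, s4=1

Syndrome = 10 (error at position 10)


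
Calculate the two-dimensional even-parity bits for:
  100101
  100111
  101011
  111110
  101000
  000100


Row parities: 100101
Column parities: 111011

Row P: 100101, Col P: 111011, Corner: 1


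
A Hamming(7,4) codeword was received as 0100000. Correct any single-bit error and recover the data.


Syndrome = 2: error at position 2

Data: 0000 (corrected bit 2)


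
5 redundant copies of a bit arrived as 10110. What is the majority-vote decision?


Ones: 3 out of 5
Threshold: 3

1 (3/5 voted 1)


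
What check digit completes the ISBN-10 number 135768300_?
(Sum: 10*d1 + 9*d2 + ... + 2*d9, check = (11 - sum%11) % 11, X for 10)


Weighted sum: 214
214 mod 11 = 5

Check digit: 6


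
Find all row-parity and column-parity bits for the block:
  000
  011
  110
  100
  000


Row parities: 00010
Column parities: 001

Row P: 00010, Col P: 001, Corner: 1


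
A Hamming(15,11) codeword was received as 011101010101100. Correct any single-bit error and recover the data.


Syndrome = 0: no error detected

Data: 10100101100 (no errors)


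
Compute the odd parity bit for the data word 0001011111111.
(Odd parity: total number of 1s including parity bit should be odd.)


Number of 1s in data: 9
Parity bit: 0

0


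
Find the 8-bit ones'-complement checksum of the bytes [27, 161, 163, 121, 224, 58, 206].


Sum = 960 mod 256 = 192
Complement = 63

63


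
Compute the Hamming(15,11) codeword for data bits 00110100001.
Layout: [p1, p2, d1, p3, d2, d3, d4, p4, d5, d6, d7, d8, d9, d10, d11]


Parity bits: p1=0, p2=0, p3=1, p4=0

000101100100001


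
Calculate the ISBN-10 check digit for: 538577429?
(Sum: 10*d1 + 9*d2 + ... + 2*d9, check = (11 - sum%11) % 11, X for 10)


Weighted sum: 293
293 mod 11 = 7

Check digit: 4


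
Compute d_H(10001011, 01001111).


XOR: 11000100
Count of 1s: 3

3


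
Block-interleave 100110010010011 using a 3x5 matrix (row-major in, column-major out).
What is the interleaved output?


Matrix:
  10011
  00100
  10011
Read columns: 101000010101101

101000010101101


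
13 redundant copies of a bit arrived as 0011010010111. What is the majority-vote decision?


Ones: 7 out of 13
Threshold: 7

1 (7/13 voted 1)


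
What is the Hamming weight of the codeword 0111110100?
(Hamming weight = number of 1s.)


Counting 1s in 0111110100

6


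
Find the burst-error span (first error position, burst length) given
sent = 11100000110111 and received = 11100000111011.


XOR: 00000000001100

Burst at position 10, length 2


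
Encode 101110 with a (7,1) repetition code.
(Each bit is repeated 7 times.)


Each bit -> 7 copies

111111100000001111111111111111111110000000


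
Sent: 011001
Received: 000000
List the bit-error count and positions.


XOR: 011001

3 error(s) at position(s): 1, 2, 5


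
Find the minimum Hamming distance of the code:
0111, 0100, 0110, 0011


Comparing all pairs, minimum distance: 1
Can detect 0 errors, correct 0 errors

1


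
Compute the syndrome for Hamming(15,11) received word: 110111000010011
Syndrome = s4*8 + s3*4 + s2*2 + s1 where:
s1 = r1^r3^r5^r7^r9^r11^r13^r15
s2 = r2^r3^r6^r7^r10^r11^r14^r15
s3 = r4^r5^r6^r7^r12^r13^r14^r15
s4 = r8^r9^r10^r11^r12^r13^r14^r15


s1=0, s2=1, s3=1, s4=1

Syndrome = 14 (error at position 14)


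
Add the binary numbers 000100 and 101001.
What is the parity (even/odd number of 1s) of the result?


000100 = 4
101001 = 41
Sum = 45 = 101101
1s count = 4

even parity (4 ones in 101101)


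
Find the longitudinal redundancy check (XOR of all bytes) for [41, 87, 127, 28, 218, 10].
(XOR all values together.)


XOR chain: 41 ^ 87 ^ 127 ^ 28 ^ 218 ^ 10 = 205

205


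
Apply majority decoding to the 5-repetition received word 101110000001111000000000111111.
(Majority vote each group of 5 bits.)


Groups: 10111, 00000, 01111, 00000, 00001, 11111
Majority votes: 101001

101001


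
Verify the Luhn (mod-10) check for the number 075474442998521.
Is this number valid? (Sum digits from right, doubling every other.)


Luhn sum = 82
82 mod 10 = 2

Invalid (Luhn sum mod 10 = 2)


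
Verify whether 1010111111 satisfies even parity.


Number of 1s: 8

Yes, parity is correct (8 ones)


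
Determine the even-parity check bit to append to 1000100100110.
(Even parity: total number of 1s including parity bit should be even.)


Number of 1s in data: 5
Parity bit: 1

1


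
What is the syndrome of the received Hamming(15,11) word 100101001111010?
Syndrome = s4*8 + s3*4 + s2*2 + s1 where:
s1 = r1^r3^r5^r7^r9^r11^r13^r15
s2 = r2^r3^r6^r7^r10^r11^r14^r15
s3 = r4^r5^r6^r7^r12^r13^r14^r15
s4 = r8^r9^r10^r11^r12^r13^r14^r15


s1=1, s2=0, s3=0, s4=1

Syndrome = 9 (error at position 9)


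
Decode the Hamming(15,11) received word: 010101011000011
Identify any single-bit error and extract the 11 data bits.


Syndrome = 0: no error detected

Data: 00101000011 (no errors)


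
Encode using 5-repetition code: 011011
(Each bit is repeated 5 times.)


Each bit -> 5 copies

000001111111111000001111111111


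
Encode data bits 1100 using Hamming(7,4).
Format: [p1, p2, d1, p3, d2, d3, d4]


Parity bits: p1=0, p2=1, p3=1

0111100


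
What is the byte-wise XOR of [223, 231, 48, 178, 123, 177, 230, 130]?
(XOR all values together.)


XOR chain: 223 ^ 231 ^ 48 ^ 178 ^ 123 ^ 177 ^ 230 ^ 130 = 20

20


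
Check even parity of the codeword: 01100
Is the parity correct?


Number of 1s: 2

Yes, parity is correct (2 ones)


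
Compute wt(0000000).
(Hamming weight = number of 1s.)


Counting 1s in 0000000

0


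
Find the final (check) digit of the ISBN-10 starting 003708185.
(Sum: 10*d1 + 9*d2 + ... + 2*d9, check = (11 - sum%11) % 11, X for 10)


Weighted sum: 151
151 mod 11 = 8

Check digit: 3


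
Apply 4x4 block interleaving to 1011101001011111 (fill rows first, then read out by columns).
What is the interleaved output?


Matrix:
  1011
  1010
  0101
  1111
Read columns: 1101001111011011

1101001111011011


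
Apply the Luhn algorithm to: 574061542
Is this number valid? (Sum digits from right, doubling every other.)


Luhn sum = 37
37 mod 10 = 7

Invalid (Luhn sum mod 10 = 7)


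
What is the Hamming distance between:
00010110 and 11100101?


XOR: 11110011
Count of 1s: 6

6


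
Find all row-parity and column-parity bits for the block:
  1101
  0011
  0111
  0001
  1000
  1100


Row parities: 101110
Column parities: 1100

Row P: 101110, Col P: 1100, Corner: 0


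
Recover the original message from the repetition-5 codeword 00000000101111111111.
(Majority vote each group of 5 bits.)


Groups: 00000, 00010, 11111, 11111
Majority votes: 0011

0011


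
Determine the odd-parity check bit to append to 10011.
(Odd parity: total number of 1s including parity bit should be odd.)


Number of 1s in data: 3
Parity bit: 0

0


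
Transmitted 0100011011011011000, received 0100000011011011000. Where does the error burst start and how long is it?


XOR: 0000011000000000000

Burst at position 5, length 2


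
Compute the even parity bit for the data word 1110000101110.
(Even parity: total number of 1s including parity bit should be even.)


Number of 1s in data: 7
Parity bit: 1

1


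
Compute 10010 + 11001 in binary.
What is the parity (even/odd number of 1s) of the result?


10010 = 18
11001 = 25
Sum = 43 = 101011
1s count = 4

even parity (4 ones in 101011)


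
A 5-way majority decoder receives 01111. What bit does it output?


Ones: 4 out of 5
Threshold: 3

1 (4/5 voted 1)


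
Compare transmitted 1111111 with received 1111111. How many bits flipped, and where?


XOR: 0000000

0 errors (received matches sent)


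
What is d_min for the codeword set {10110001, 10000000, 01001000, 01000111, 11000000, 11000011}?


Comparing all pairs, minimum distance: 1
Can detect 0 errors, correct 0 errors

1


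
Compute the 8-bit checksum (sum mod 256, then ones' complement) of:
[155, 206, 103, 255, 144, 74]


Sum = 937 mod 256 = 169
Complement = 86

86


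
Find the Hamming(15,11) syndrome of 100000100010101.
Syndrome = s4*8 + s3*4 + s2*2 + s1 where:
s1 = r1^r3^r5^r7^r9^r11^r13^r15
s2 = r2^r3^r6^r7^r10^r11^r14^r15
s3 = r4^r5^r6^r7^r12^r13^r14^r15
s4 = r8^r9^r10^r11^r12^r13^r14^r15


s1=1, s2=1, s3=1, s4=1

Syndrome = 15 (error at position 15)


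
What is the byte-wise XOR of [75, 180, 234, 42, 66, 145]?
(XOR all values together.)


XOR chain: 75 ^ 180 ^ 234 ^ 42 ^ 66 ^ 145 = 236

236


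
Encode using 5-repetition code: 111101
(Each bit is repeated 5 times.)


Each bit -> 5 copies

111111111111111111110000011111


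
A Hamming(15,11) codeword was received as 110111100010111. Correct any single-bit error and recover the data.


Syndrome = 4: error at position 4

Data: 01110010111 (corrected bit 4)


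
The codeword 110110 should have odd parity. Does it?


Number of 1s: 4

No, parity error (4 ones)


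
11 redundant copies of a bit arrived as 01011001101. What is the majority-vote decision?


Ones: 6 out of 11
Threshold: 6

1 (6/11 voted 1)


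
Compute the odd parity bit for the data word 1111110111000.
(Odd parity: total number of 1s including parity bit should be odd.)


Number of 1s in data: 9
Parity bit: 0

0


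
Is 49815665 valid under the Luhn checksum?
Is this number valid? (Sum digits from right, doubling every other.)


Luhn sum = 40
40 mod 10 = 0

Valid (Luhn sum mod 10 = 0)


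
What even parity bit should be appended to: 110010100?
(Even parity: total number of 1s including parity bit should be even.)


Number of 1s in data: 4
Parity bit: 0

0


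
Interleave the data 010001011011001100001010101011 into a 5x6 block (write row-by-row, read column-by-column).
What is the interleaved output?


Matrix:
  010001
  011011
  001100
  001010
  101011
Read columns: 000011100001111001000101111001

000011100001111001000101111001


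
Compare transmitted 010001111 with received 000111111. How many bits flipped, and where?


XOR: 010110000

3 error(s) at position(s): 1, 3, 4


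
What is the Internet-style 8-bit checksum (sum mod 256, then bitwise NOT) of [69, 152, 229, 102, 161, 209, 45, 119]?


Sum = 1086 mod 256 = 62
Complement = 193

193


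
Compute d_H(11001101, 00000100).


XOR: 11001001
Count of 1s: 4

4


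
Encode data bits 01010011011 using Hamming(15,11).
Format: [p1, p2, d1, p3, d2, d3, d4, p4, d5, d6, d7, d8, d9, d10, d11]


Parity bits: p1=0, p2=0, p3=1, p4=0

000110100011011


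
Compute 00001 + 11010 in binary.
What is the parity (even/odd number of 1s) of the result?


00001 = 1
11010 = 26
Sum = 27 = 11011
1s count = 4

even parity (4 ones in 11011)


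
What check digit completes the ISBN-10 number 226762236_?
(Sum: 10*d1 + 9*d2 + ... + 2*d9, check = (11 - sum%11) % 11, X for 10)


Weighted sum: 210
210 mod 11 = 1

Check digit: X


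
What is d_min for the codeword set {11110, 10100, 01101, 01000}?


Comparing all pairs, minimum distance: 2
Can detect 1 errors, correct 0 errors

2


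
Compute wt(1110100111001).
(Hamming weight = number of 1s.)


Counting 1s in 1110100111001

8


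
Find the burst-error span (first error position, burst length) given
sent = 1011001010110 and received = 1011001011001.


XOR: 0000000001111

Burst at position 9, length 4


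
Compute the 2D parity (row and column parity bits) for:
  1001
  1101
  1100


Row parities: 010
Column parities: 1000

Row P: 010, Col P: 1000, Corner: 1


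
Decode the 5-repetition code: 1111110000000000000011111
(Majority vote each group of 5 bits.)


Groups: 11111, 10000, 00000, 00000, 11111
Majority votes: 10001

10001


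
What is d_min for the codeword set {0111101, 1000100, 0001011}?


Comparing all pairs, minimum distance: 4
Can detect 3 errors, correct 1 errors

4


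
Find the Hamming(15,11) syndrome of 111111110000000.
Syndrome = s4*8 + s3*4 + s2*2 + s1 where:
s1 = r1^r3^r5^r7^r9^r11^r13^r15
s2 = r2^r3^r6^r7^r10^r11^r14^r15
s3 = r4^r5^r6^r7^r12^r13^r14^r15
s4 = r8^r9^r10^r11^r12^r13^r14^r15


s1=0, s2=0, s3=0, s4=1

Syndrome = 8 (error at position 8)


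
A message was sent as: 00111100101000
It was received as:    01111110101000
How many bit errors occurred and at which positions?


XOR: 01000010000000

2 error(s) at position(s): 1, 6


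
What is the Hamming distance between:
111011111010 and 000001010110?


XOR: 111010101100
Count of 1s: 7

7


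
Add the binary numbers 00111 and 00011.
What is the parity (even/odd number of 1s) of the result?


00111 = 7
00011 = 3
Sum = 10 = 1010
1s count = 2

even parity (2 ones in 1010)


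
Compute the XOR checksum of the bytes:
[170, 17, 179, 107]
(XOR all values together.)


XOR chain: 170 ^ 17 ^ 179 ^ 107 = 99

99


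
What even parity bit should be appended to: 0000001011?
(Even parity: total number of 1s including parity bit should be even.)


Number of 1s in data: 3
Parity bit: 1

1


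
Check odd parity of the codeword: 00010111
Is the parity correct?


Number of 1s: 4

No, parity error (4 ones)


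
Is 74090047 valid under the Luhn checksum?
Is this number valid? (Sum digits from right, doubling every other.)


Luhn sum = 33
33 mod 10 = 3

Invalid (Luhn sum mod 10 = 3)


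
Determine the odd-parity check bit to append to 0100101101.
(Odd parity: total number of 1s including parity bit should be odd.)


Number of 1s in data: 5
Parity bit: 0

0


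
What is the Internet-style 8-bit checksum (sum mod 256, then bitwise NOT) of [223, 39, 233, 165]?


Sum = 660 mod 256 = 148
Complement = 107

107


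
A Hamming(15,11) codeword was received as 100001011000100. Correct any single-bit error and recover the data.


Syndrome = 11: error at position 11

Data: 00101010100 (corrected bit 11)


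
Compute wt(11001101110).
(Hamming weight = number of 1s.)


Counting 1s in 11001101110

7


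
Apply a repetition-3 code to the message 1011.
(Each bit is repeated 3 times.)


Each bit -> 3 copies

111000111111


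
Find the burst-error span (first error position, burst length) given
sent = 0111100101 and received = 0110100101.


XOR: 0001000000

Burst at position 3, length 1


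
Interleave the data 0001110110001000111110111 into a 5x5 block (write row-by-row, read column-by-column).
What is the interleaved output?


Matrix:
  00011
  10110
  00100
  01111
  10111
Read columns: 0100100010011111101110011

0100100010011111101110011


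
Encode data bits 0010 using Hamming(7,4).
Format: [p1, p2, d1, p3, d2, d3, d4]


Parity bits: p1=0, p2=1, p3=1

0101010


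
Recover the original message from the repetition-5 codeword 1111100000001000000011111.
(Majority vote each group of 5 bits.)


Groups: 11111, 00000, 00100, 00000, 11111
Majority votes: 10001

10001


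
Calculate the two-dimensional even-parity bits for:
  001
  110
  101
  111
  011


Row parities: 10010
Column parities: 110

Row P: 10010, Col P: 110, Corner: 0


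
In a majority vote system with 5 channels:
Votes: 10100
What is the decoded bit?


Ones: 2 out of 5
Threshold: 3

0 (2/5 voted 1)


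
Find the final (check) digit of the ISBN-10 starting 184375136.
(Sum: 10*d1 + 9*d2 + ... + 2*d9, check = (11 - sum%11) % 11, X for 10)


Weighted sum: 227
227 mod 11 = 7

Check digit: 4


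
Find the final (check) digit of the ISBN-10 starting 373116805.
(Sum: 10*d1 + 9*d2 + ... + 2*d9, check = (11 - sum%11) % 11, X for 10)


Weighted sum: 202
202 mod 11 = 4

Check digit: 7


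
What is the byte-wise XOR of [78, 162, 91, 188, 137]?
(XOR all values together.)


XOR chain: 78 ^ 162 ^ 91 ^ 188 ^ 137 = 130

130


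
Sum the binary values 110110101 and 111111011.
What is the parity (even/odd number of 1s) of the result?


110110101 = 437
111111011 = 507
Sum = 944 = 1110110000
1s count = 5

odd parity (5 ones in 1110110000)


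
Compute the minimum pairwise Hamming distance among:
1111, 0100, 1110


Comparing all pairs, minimum distance: 1
Can detect 0 errors, correct 0 errors

1


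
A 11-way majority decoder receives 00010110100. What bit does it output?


Ones: 4 out of 11
Threshold: 6

0 (4/11 voted 1)


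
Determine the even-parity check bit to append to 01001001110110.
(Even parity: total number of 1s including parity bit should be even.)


Number of 1s in data: 7
Parity bit: 1

1


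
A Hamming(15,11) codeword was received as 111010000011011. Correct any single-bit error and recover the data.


Syndrome = 3: error at position 3

Data: 01000011011 (corrected bit 3)


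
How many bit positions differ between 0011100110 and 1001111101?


XOR: 1010011011
Count of 1s: 6

6


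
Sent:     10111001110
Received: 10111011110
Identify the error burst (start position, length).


XOR: 00000010000

Burst at position 6, length 1


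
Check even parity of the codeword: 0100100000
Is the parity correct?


Number of 1s: 2

Yes, parity is correct (2 ones)


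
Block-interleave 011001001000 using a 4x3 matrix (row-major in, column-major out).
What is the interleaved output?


Matrix:
  011
  001
  001
  000
Read columns: 000010001110

000010001110


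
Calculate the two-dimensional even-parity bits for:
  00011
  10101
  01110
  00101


Row parities: 0110
Column parities: 11101

Row P: 0110, Col P: 11101, Corner: 0


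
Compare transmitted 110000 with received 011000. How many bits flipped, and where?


XOR: 101000

2 error(s) at position(s): 0, 2


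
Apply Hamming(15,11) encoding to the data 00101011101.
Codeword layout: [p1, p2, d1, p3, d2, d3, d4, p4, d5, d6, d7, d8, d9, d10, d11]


Parity bits: p1=0, p2=1, p3=0, p4=1

010001011011101


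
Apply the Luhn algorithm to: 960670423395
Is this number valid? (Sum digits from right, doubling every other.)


Luhn sum = 59
59 mod 10 = 9

Invalid (Luhn sum mod 10 = 9)


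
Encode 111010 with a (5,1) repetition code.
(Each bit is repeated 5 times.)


Each bit -> 5 copies

111111111111111000001111100000


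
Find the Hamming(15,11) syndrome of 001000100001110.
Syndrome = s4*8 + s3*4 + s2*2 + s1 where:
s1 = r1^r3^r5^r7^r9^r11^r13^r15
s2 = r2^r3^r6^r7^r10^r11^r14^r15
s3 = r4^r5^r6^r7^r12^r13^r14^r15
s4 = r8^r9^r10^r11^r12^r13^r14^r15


s1=1, s2=1, s3=0, s4=1

Syndrome = 11 (error at position 11)


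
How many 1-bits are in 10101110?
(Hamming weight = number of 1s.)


Counting 1s in 10101110

5


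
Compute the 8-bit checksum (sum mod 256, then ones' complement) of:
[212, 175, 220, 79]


Sum = 686 mod 256 = 174
Complement = 81

81


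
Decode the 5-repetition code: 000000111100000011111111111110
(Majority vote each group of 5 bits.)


Groups: 00000, 01111, 00000, 01111, 11111, 11110
Majority votes: 010111

010111


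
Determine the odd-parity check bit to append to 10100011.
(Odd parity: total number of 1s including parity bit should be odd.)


Number of 1s in data: 4
Parity bit: 1

1


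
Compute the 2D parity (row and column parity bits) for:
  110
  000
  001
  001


Row parities: 0011
Column parities: 110

Row P: 0011, Col P: 110, Corner: 0


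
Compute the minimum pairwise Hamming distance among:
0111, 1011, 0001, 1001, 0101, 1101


Comparing all pairs, minimum distance: 1
Can detect 0 errors, correct 0 errors

1


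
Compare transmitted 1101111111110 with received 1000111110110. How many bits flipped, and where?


XOR: 0101000001000

3 error(s) at position(s): 1, 3, 9


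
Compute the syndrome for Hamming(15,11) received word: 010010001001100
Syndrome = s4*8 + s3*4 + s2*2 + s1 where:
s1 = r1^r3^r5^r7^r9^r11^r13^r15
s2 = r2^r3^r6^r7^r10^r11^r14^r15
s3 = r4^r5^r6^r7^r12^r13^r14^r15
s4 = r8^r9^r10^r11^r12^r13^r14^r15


s1=1, s2=1, s3=1, s4=1

Syndrome = 15 (error at position 15)


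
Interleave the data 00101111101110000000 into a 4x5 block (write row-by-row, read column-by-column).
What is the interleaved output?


Matrix:
  00101
  11110
  11100
  00000
Read columns: 01100110111001001000

01100110111001001000


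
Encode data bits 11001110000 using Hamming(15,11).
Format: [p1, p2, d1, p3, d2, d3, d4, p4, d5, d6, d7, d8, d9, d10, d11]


Parity bits: p1=0, p2=1, p3=1, p4=1

011110011110000


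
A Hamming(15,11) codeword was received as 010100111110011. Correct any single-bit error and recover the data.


Syndrome = 0: no error detected

Data: 00011110011 (no errors)


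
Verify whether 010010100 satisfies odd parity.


Number of 1s: 3

Yes, parity is correct (3 ones)


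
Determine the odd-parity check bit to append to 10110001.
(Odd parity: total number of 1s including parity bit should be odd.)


Number of 1s in data: 4
Parity bit: 1

1


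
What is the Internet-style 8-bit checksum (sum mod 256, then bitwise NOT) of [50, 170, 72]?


Sum = 292 mod 256 = 36
Complement = 219

219


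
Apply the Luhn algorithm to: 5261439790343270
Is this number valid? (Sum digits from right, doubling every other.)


Luhn sum = 66
66 mod 10 = 6

Invalid (Luhn sum mod 10 = 6)


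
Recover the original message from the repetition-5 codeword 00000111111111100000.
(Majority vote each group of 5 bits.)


Groups: 00000, 11111, 11111, 00000
Majority votes: 0110

0110


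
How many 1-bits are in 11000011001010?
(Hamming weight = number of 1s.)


Counting 1s in 11000011001010

6


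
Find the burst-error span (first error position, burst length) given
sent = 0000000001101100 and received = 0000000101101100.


XOR: 0000000100000000

Burst at position 7, length 1


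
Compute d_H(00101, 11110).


XOR: 11011
Count of 1s: 4

4


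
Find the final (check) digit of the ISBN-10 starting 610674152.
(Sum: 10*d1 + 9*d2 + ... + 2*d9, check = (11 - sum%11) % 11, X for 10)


Weighted sum: 196
196 mod 11 = 9

Check digit: 2


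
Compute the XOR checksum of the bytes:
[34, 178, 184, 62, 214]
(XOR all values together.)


XOR chain: 34 ^ 178 ^ 184 ^ 62 ^ 214 = 192

192


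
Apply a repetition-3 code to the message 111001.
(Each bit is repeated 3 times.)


Each bit -> 3 copies

111111111000000111


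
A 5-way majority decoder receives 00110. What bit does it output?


Ones: 2 out of 5
Threshold: 3

0 (2/5 voted 1)


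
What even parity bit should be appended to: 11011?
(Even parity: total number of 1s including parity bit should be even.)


Number of 1s in data: 4
Parity bit: 0

0


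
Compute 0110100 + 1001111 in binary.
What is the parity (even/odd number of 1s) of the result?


0110100 = 52
1001111 = 79
Sum = 131 = 10000011
1s count = 3

odd parity (3 ones in 10000011)


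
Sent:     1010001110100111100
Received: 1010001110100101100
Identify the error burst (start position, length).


XOR: 0000000000000010000

Burst at position 14, length 1


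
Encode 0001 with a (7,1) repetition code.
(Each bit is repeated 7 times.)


Each bit -> 7 copies

0000000000000000000001111111


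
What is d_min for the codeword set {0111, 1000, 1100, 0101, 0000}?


Comparing all pairs, minimum distance: 1
Can detect 0 errors, correct 0 errors

1


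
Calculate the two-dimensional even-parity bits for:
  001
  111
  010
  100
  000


Row parities: 11110
Column parities: 000

Row P: 11110, Col P: 000, Corner: 0


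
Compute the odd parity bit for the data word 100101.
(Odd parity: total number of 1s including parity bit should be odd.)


Number of 1s in data: 3
Parity bit: 0

0


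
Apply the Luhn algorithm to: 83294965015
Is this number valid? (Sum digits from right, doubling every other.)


Luhn sum = 52
52 mod 10 = 2

Invalid (Luhn sum mod 10 = 2)


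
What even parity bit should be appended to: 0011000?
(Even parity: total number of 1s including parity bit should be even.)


Number of 1s in data: 2
Parity bit: 0

0


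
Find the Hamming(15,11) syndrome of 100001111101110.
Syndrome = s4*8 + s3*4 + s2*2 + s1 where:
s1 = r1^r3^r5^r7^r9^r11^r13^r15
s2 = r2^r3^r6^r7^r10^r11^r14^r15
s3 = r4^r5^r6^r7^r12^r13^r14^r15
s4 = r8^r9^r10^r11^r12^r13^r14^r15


s1=0, s2=0, s3=1, s4=0

Syndrome = 4 (error at position 4)


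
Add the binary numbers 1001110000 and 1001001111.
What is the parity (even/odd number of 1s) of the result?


1001110000 = 624
1001001111 = 591
Sum = 1215 = 10010111111
1s count = 8

even parity (8 ones in 10010111111)


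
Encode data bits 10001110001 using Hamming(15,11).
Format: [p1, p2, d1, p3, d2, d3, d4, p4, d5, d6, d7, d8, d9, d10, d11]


Parity bits: p1=0, p2=0, p3=1, p4=0

001100001110001


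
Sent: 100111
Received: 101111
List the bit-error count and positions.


XOR: 001000

1 error(s) at position(s): 2


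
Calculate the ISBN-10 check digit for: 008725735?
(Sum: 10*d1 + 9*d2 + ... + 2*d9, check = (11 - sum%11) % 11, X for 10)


Weighted sum: 197
197 mod 11 = 10

Check digit: 1


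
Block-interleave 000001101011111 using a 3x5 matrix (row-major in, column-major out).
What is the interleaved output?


Matrix:
  00000
  11010
  11111
Read columns: 011011001011001

011011001011001


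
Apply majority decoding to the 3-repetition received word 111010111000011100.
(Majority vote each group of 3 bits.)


Groups: 111, 010, 111, 000, 011, 100
Majority votes: 101010

101010


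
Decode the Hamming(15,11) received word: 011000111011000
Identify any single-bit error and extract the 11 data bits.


Syndrome = 0: no error detected

Data: 10011011000 (no errors)


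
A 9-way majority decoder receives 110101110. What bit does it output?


Ones: 6 out of 9
Threshold: 5

1 (6/9 voted 1)


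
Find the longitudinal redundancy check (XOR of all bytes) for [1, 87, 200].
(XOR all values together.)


XOR chain: 1 ^ 87 ^ 200 = 158

158


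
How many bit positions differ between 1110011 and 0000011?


XOR: 1110000
Count of 1s: 3

3


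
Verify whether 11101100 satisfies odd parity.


Number of 1s: 5

Yes, parity is correct (5 ones)


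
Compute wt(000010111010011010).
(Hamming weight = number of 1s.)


Counting 1s in 000010111010011010

8


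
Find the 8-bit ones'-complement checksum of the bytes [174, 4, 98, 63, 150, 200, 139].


Sum = 828 mod 256 = 60
Complement = 195

195


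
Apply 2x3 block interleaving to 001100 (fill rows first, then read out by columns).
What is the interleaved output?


Matrix:
  001
  100
Read columns: 010010

010010


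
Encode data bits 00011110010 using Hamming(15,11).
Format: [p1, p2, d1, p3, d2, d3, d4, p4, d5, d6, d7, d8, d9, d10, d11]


Parity bits: p1=1, p2=0, p3=0, p4=0

100000101110010


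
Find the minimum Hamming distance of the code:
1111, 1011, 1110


Comparing all pairs, minimum distance: 1
Can detect 0 errors, correct 0 errors

1


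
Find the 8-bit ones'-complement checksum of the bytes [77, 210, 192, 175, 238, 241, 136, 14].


Sum = 1283 mod 256 = 3
Complement = 252

252


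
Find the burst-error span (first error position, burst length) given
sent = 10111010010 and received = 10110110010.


XOR: 00001100000

Burst at position 4, length 2


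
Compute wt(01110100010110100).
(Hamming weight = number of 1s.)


Counting 1s in 01110100010110100

8


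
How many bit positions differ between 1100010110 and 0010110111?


XOR: 1110100001
Count of 1s: 5

5


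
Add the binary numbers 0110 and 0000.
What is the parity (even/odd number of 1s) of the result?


0110 = 6
0000 = 0
Sum = 6 = 110
1s count = 2

even parity (2 ones in 110)


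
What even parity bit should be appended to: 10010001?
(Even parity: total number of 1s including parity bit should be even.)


Number of 1s in data: 3
Parity bit: 1

1


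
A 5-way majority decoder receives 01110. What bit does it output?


Ones: 3 out of 5
Threshold: 3

1 (3/5 voted 1)


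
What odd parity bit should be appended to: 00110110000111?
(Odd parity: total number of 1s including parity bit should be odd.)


Number of 1s in data: 7
Parity bit: 0

0


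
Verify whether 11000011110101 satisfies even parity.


Number of 1s: 8

Yes, parity is correct (8 ones)


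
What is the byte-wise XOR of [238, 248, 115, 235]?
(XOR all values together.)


XOR chain: 238 ^ 248 ^ 115 ^ 235 = 142

142


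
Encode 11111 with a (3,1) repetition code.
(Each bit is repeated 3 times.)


Each bit -> 3 copies

111111111111111


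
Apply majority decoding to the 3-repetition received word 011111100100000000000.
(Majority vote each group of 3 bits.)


Groups: 011, 111, 100, 100, 000, 000, 000
Majority votes: 1100000

1100000


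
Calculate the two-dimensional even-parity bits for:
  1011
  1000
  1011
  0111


Row parities: 1111
Column parities: 1111

Row P: 1111, Col P: 1111, Corner: 0


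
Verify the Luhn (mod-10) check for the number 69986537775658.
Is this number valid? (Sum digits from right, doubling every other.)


Luhn sum = 78
78 mod 10 = 8

Invalid (Luhn sum mod 10 = 8)


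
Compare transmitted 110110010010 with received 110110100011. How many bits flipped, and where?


XOR: 000000110001

3 error(s) at position(s): 6, 7, 11


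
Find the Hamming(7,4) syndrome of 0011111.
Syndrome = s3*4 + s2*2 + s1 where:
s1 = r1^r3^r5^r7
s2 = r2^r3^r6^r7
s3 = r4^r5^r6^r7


s1=1, s2=1, s3=0

Syndrome = 3 (error at position 3)


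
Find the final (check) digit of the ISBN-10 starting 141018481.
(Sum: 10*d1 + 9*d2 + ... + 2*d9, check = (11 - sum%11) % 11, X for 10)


Weighted sum: 142
142 mod 11 = 10

Check digit: 1


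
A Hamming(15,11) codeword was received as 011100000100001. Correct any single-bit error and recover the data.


Syndrome = 0: no error detected

Data: 10000100001 (no errors)


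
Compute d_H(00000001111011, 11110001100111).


XOR: 11110000011100
Count of 1s: 7

7


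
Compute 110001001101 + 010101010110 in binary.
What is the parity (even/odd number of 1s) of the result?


110001001101 = 3149
010101010110 = 1366
Sum = 4515 = 1000110100011
1s count = 6

even parity (6 ones in 1000110100011)


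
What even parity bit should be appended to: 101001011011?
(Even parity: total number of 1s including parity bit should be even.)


Number of 1s in data: 7
Parity bit: 1

1


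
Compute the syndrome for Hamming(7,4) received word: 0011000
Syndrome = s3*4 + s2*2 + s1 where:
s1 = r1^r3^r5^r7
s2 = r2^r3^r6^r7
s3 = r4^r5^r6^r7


s1=1, s2=1, s3=1

Syndrome = 7 (error at position 7)


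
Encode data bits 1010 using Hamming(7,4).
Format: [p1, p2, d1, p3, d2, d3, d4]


Parity bits: p1=1, p2=0, p3=1

1011010


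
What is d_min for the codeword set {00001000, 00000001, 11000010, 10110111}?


Comparing all pairs, minimum distance: 2
Can detect 1 errors, correct 0 errors

2


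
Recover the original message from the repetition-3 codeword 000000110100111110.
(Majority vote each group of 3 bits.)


Groups: 000, 000, 110, 100, 111, 110
Majority votes: 001011

001011


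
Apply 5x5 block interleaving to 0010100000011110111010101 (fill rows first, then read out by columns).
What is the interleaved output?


Matrix:
  00101
  00000
  01111
  01110
  10101
Read columns: 0000100110101110011010101

0000100110101110011010101


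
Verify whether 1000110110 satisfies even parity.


Number of 1s: 5

No, parity error (5 ones)


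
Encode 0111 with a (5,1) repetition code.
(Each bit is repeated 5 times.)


Each bit -> 5 copies

00000111111111111111


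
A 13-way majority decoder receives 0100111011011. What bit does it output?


Ones: 8 out of 13
Threshold: 7

1 (8/13 voted 1)


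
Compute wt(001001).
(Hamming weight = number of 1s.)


Counting 1s in 001001

2


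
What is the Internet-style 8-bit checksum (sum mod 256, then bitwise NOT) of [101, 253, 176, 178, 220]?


Sum = 928 mod 256 = 160
Complement = 95

95


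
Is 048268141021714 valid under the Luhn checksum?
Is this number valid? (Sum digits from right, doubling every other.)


Luhn sum = 60
60 mod 10 = 0

Valid (Luhn sum mod 10 = 0)


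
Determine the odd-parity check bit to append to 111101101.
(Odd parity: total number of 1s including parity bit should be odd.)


Number of 1s in data: 7
Parity bit: 0

0


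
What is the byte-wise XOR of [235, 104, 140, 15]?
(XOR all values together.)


XOR chain: 235 ^ 104 ^ 140 ^ 15 = 0

0


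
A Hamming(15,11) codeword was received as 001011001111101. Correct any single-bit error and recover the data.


Syndrome = 6: error at position 6

Data: 11001111101 (corrected bit 6)


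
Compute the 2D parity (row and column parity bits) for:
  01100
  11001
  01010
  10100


Row parities: 0100
Column parities: 01011

Row P: 0100, Col P: 01011, Corner: 1


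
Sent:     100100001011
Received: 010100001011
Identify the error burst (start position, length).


XOR: 110000000000

Burst at position 0, length 2


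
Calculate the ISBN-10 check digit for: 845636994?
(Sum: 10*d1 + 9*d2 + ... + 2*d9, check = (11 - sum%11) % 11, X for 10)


Weighted sum: 317
317 mod 11 = 9

Check digit: 2


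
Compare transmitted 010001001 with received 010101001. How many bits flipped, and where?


XOR: 000100000

1 error(s) at position(s): 3


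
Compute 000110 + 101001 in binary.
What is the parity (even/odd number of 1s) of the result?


000110 = 6
101001 = 41
Sum = 47 = 101111
1s count = 5

odd parity (5 ones in 101111)


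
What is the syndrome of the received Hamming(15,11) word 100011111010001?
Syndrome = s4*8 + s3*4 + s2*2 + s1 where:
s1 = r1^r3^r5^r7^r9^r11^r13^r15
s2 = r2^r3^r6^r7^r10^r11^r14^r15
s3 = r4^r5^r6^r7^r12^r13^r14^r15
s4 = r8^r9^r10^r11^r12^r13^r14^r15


s1=0, s2=0, s3=0, s4=0

Syndrome = 0 (no error)


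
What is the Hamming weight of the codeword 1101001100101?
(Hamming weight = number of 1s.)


Counting 1s in 1101001100101

7


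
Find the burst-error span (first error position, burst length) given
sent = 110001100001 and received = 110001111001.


XOR: 000000011000

Burst at position 7, length 2


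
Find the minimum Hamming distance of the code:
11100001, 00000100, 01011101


Comparing all pairs, minimum distance: 4
Can detect 3 errors, correct 1 errors

4


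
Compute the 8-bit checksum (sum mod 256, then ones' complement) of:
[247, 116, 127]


Sum = 490 mod 256 = 234
Complement = 21

21


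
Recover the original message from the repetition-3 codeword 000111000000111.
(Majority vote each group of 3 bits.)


Groups: 000, 111, 000, 000, 111
Majority votes: 01001

01001


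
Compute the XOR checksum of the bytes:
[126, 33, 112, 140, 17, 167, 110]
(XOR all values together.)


XOR chain: 126 ^ 33 ^ 112 ^ 140 ^ 17 ^ 167 ^ 110 = 123

123


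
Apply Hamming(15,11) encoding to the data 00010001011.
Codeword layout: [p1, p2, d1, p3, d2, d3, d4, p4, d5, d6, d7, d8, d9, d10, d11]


Parity bits: p1=0, p2=1, p3=0, p4=1

010000110001011


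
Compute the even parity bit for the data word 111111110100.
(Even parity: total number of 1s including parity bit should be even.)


Number of 1s in data: 9
Parity bit: 1

1


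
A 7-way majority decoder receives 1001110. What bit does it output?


Ones: 4 out of 7
Threshold: 4

1 (4/7 voted 1)


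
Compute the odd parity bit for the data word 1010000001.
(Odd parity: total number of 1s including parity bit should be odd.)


Number of 1s in data: 3
Parity bit: 0

0


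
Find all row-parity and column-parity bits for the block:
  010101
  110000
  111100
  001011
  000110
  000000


Row parities: 100100
Column parities: 010100

Row P: 100100, Col P: 010100, Corner: 0


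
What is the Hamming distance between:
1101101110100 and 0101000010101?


XOR: 1000101100001
Count of 1s: 5

5


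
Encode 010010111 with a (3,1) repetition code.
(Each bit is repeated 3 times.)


Each bit -> 3 copies

000111000000111000111111111


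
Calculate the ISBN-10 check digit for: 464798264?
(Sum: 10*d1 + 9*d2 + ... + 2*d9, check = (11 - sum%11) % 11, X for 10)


Weighted sum: 303
303 mod 11 = 6

Check digit: 5


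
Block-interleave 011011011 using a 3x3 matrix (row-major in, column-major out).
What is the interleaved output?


Matrix:
  011
  011
  011
Read columns: 000111111

000111111


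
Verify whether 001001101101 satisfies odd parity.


Number of 1s: 6

No, parity error (6 ones)


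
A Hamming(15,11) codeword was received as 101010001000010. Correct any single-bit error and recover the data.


Syndrome = 0: no error detected

Data: 11001000010 (no errors)
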